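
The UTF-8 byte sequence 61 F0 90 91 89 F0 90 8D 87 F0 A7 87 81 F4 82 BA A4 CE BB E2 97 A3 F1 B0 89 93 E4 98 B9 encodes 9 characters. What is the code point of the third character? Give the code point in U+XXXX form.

Offset 0: leading byte 0x61 = 01100001 → 1-byte char #1 = 61.
Offset 1: leading byte 0xF0 = 11110000 → 4-byte char #2 = F0 90 91 89.
Offset 5: leading byte 0xF0 = 11110000 → 4-byte char #3 = F0 90 8D 87.
Leading byte 0xF0 = 11110000 matches 11110xxx → 4-byte sequence.
Byte 1: 0xF0 = 11110000, payload 000 (3 bits).
Byte 2: 0x90 = 10010000 (10xxxxxx ✓), payload 010000.
Byte 3: 0x8D = 10001101 (10xxxxxx ✓), payload 001101.
Byte 4: 0x87 = 10000111 (10xxxxxx ✓), payload 000111.
Concatenate: 000010000001101000111 = 0x10347 (21 bits → U+10347).

U+10347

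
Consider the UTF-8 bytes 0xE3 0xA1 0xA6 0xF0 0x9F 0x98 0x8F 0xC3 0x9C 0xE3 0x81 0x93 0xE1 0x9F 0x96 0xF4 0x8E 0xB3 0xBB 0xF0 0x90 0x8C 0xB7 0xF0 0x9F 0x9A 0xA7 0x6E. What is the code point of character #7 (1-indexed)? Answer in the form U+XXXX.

Offset 0: leading byte 0xE3 = 11100011 → 3-byte char #1 = E3 A1 A6.
Offset 3: leading byte 0xF0 = 11110000 → 4-byte char #2 = F0 9F 98 8F.
Offset 7: leading byte 0xC3 = 11000011 → 2-byte char #3 = C3 9C.
Offset 9: leading byte 0xE3 = 11100011 → 3-byte char #4 = E3 81 93.
Offset 12: leading byte 0xE1 = 11100001 → 3-byte char #5 = E1 9F 96.
Offset 15: leading byte 0xF4 = 11110100 → 4-byte char #6 = F4 8E B3 BB.
Offset 19: leading byte 0xF0 = 11110000 → 4-byte char #7 = F0 90 8C B7.
Leading byte 0xF0 = 11110000 matches 11110xxx → 4-byte sequence.
Byte 1: 0xF0 = 11110000, payload 000 (3 bits).
Byte 2: 0x90 = 10010000 (10xxxxxx ✓), payload 010000.
Byte 3: 0x8C = 10001100 (10xxxxxx ✓), payload 001100.
Byte 4: 0xB7 = 10110111 (10xxxxxx ✓), payload 110111.
Concatenate: 000010000001100110111 = 0x10337 (21 bits → U+10337).

U+10337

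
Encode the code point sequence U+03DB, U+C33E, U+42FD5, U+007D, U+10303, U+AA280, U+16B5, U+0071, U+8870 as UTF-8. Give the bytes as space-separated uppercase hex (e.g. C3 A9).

CF 9B EC 8C BE F1 82 BF 95 7D F0 90 8C 83 F2 AA 8A 80 E1 9A B5 71 E8 A1 B0

U+03DB: 2-byte form → CF 9B.
U+C33E: 3-byte form → EC 8C BE.
U+42FD5: 4-byte form → F1 82 BF 95.
U+007D: 1-byte form → 7D.
U+10303: 4-byte form → F0 90 8C 83.
U+AA280: 4-byte form → F2 AA 8A 80.
U+16B5: 3-byte form → E1 9A B5.
U+0071: 1-byte form → 71.
U+8870: 3-byte form → E8 A1 B0.
Concatenated (25 bytes): CF 9B EC 8C BE F1 82 BF 95 7D F0 90 8C 83 F2 AA 8A 80 E1 9A B5 71 E8 A1 B0.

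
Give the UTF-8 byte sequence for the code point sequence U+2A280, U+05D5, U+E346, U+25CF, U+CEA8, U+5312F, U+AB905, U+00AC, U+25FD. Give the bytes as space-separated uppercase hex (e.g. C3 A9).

F0 AA 8A 80 D7 95 EE 8D 86 E2 97 8F EC BA A8 F1 93 84 AF F2 AB A4 85 C2 AC E2 97 BD

U+2A280: 4-byte form → F0 AA 8A 80.
U+05D5: 2-byte form → D7 95.
U+E346: 3-byte form → EE 8D 86.
U+25CF: 3-byte form → E2 97 8F.
U+CEA8: 3-byte form → EC BA A8.
U+5312F: 4-byte form → F1 93 84 AF.
U+AB905: 4-byte form → F2 AB A4 85.
U+00AC: 2-byte form → C2 AC.
U+25FD: 3-byte form → E2 97 BD.
Concatenated (28 bytes): F0 AA 8A 80 D7 95 EE 8D 86 E2 97 8F EC BA A8 F1 93 84 AF F2 AB A4 85 C2 AC E2 97 BD.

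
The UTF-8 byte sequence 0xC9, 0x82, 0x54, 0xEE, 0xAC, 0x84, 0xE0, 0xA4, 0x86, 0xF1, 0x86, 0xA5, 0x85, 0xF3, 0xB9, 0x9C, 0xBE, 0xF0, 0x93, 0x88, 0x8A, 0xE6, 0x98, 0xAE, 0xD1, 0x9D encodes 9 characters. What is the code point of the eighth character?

U+662E

Offset 0: leading byte 0xC9 = 11001001 → 2-byte char #1 = C9 82.
Offset 2: leading byte 0x54 = 01010100 → 1-byte char #2 = 54.
Offset 3: leading byte 0xEE = 11101110 → 3-byte char #3 = EE AC 84.
Offset 6: leading byte 0xE0 = 11100000 → 3-byte char #4 = E0 A4 86.
Offset 9: leading byte 0xF1 = 11110001 → 4-byte char #5 = F1 86 A5 85.
Offset 13: leading byte 0xF3 = 11110011 → 4-byte char #6 = F3 B9 9C BE.
Offset 17: leading byte 0xF0 = 11110000 → 4-byte char #7 = F0 93 88 8A.
Offset 21: leading byte 0xE6 = 11100110 → 3-byte char #8 = E6 98 AE.
Leading byte 0xE6 = 11100110 matches 1110xxxx → 3-byte sequence.
Byte 1: 0xE6 = 11100110, payload 0110 (4 bits).
Byte 2: 0x98 = 10011000 (10xxxxxx ✓), payload 011000.
Byte 3: 0xAE = 10101110 (10xxxxxx ✓), payload 101110.
Concatenate: 0110011000101110 = 0x662E (16 bits → U+662E).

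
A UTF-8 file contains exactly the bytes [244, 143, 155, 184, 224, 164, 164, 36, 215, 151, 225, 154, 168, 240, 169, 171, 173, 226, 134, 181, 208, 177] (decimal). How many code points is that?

8

Byte at offset 0: 0xF4 = 11110100 → 4-byte char (#1). Advance 4.
Byte at offset 4: 0xE0 = 11100000 → 3-byte char (#2). Advance 3.
Byte at offset 7: 0x24 = 00100100 → 1-byte char (#3). Advance 1.
Byte at offset 8: 0xD7 = 11010111 → 2-byte char (#4). Advance 2.
Byte at offset 10: 0xE1 = 11100001 → 3-byte char (#5). Advance 3.
Byte at offset 13: 0xF0 = 11110000 → 4-byte char (#6). Advance 4.
Byte at offset 17: 0xE2 = 11100010 → 3-byte char (#7). Advance 3.
Byte at offset 20: 0xD0 = 11010000 → 2-byte char (#8). Advance 2.
Reached end at offset 22 after 8 code points.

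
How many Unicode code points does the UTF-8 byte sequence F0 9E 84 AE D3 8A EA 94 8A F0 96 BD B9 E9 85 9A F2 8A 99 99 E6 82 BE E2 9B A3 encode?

8

Byte at offset 0: 0xF0 = 11110000 → 4-byte char (#1). Advance 4.
Byte at offset 4: 0xD3 = 11010011 → 2-byte char (#2). Advance 2.
Byte at offset 6: 0xEA = 11101010 → 3-byte char (#3). Advance 3.
Byte at offset 9: 0xF0 = 11110000 → 4-byte char (#4). Advance 4.
Byte at offset 13: 0xE9 = 11101001 → 3-byte char (#5). Advance 3.
Byte at offset 16: 0xF2 = 11110010 → 4-byte char (#6). Advance 4.
Byte at offset 20: 0xE6 = 11100110 → 3-byte char (#7). Advance 3.
Byte at offset 23: 0xE2 = 11100010 → 3-byte char (#8). Advance 3.
Reached end at offset 26 after 8 code points.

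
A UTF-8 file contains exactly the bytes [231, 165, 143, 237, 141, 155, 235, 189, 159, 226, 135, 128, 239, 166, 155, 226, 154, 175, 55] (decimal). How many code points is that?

7

Byte at offset 0: 0xE7 = 11100111 → 3-byte char (#1). Advance 3.
Byte at offset 3: 0xED = 11101101 → 3-byte char (#2). Advance 3.
Byte at offset 6: 0xEB = 11101011 → 3-byte char (#3). Advance 3.
Byte at offset 9: 0xE2 = 11100010 → 3-byte char (#4). Advance 3.
Byte at offset 12: 0xEF = 11101111 → 3-byte char (#5). Advance 3.
Byte at offset 15: 0xE2 = 11100010 → 3-byte char (#6). Advance 3.
Byte at offset 18: 0x37 = 00110111 → 1-byte char (#7). Advance 1.
Reached end at offset 19 after 7 code points.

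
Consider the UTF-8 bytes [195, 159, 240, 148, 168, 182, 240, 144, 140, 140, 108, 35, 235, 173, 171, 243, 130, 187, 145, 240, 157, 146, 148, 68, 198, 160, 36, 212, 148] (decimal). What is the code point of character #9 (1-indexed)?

Offset 0: leading byte 0xC3 = 11000011 → 2-byte char #1 = C3 9F.
Offset 2: leading byte 0xF0 = 11110000 → 4-byte char #2 = F0 94 A8 B6.
Offset 6: leading byte 0xF0 = 11110000 → 4-byte char #3 = F0 90 8C 8C.
Offset 10: leading byte 0x6C = 01101100 → 1-byte char #4 = 6C.
Offset 11: leading byte 0x23 = 00100011 → 1-byte char #5 = 23.
Offset 12: leading byte 0xEB = 11101011 → 3-byte char #6 = EB AD AB.
Offset 15: leading byte 0xF3 = 11110011 → 4-byte char #7 = F3 82 BB 91.
Offset 19: leading byte 0xF0 = 11110000 → 4-byte char #8 = F0 9D 92 94.
Offset 23: leading byte 0x44 = 01000100 → 1-byte char #9 = 44.
Leading byte 0x44 = 01000100 matches 0xxxxxxx → 1-byte sequence.
Byte 1: 0x44 = 01000100, payload 1000100 (7 bits).
Concatenate: 1000100 = 0x44 (7 bits → U+0044).

U+0044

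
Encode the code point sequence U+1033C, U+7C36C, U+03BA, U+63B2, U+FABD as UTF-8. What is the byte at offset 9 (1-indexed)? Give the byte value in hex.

0xCE

1-indexed offset 9 is 0-indexed offset 8.
U+1033C → 4-byte form F0 90 8C BC at offsets 0–3.
U+7C36C → 4-byte form F1 BC 8D AC at offsets 4–7.
U+03BA → 2-byte form CE BA at offsets 8–9.
Offset 8 falls in char 3's range; it's byte 1 of CE BA = 0xCE.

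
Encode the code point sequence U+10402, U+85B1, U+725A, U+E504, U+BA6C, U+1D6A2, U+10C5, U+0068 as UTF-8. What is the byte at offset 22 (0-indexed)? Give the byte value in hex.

0x85

U+10402 → 4-byte form F0 90 90 82 at offsets 0–3.
U+85B1 → 3-byte form E8 96 B1 at offsets 4–6.
U+725A → 3-byte form E7 89 9A at offsets 7–9.
U+E504 → 3-byte form EE 94 84 at offsets 10–12.
U+BA6C → 3-byte form EB A9 AC at offsets 13–15.
U+1D6A2 → 4-byte form F0 9D 9A A2 at offsets 16–19.
U+10C5 → 3-byte form E1 83 85 at offsets 20–22.
Offset 22 falls in char 7's range; it's byte 3 of E1 83 85 = 0x85.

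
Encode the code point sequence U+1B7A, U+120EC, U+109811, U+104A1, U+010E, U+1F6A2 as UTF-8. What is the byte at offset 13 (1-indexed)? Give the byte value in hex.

1-indexed offset 13 is 0-indexed offset 12.
U+1B7A → 3-byte form E1 AD BA at offsets 0–2.
U+120EC → 4-byte form F0 92 83 AC at offsets 3–6.
U+109811 → 4-byte form F4 89 A0 91 at offsets 7–10.
U+104A1 → 4-byte form F0 90 92 A1 at offsets 11–14.
Offset 12 falls in char 4's range; it's byte 2 of F0 90 92 A1 = 0x90.

0x90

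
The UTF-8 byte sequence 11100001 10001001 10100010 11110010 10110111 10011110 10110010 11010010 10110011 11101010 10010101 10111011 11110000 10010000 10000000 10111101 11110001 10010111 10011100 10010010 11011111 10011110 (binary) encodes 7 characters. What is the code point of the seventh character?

Offset 0: leading byte 0xE1 = 11100001 → 3-byte char #1 = E1 89 A2.
Offset 3: leading byte 0xF2 = 11110010 → 4-byte char #2 = F2 B7 9E B2.
Offset 7: leading byte 0xD2 = 11010010 → 2-byte char #3 = D2 B3.
Offset 9: leading byte 0xEA = 11101010 → 3-byte char #4 = EA 95 BB.
Offset 12: leading byte 0xF0 = 11110000 → 4-byte char #5 = F0 90 80 BD.
Offset 16: leading byte 0xF1 = 11110001 → 4-byte char #6 = F1 97 9C 92.
Offset 20: leading byte 0xDF = 11011111 → 2-byte char #7 = DF 9E.
Leading byte 0xDF = 11011111 matches 110xxxxx → 2-byte sequence.
Byte 1: 0xDF = 11011111, payload 11111 (5 bits).
Byte 2: 0x9E = 10011110 (10xxxxxx ✓), payload 011110.
Concatenate: 11111011110 = 0x7DE (11 bits → U+07DE).

U+07DE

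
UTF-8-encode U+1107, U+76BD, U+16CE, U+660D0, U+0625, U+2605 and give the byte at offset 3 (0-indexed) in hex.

U+1107 → 3-byte form E1 84 87 at offsets 0–2.
U+76BD → 3-byte form E7 9A BD at offsets 3–5.
Offset 3 falls in char 2's range; it's byte 1 of E7 9A BD = 0xE7.

0xE7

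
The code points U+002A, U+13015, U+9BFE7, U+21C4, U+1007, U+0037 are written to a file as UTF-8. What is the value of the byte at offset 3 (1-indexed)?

1-indexed offset 3 is 0-indexed offset 2.
U+002A → 1-byte form 2A at offsets 0–0.
U+13015 → 4-byte form F0 93 80 95 at offsets 1–4.
Offset 2 falls in char 2's range; it's byte 2 of F0 93 80 95 = 0x93.

0x93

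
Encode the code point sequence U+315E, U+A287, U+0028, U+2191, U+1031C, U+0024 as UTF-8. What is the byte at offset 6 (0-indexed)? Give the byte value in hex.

0x28

U+315E → 3-byte form E3 85 9E at offsets 0–2.
U+A287 → 3-byte form EA 8A 87 at offsets 3–5.
U+0028 → 1-byte form 28 at offsets 6–6.
Offset 6 falls in char 3's range; it's byte 1 of 28 = 0x28.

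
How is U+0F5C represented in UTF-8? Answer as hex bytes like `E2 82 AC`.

U+0F5C = 0xF5C = 3932 decimal. In range U+0800–U+FFFF → 3-byte form: 1110xxxx 10xxxxxx 10xxxxxx.
Binary (16 bits): 0000111101011100.
Split 4+6+6: 0000 | 111101 | 011100.
Byte 1: 11100000 = 0xE0.
Byte 2: 10111101 = 0xBD.
Byte 3: 10011100 = 0x9C.

E0 BD 9C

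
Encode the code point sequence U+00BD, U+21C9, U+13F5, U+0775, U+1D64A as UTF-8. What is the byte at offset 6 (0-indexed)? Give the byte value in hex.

0x8F

U+00BD → 2-byte form C2 BD at offsets 0–1.
U+21C9 → 3-byte form E2 87 89 at offsets 2–4.
U+13F5 → 3-byte form E1 8F B5 at offsets 5–7.
Offset 6 falls in char 3's range; it's byte 2 of E1 8F B5 = 0x8F.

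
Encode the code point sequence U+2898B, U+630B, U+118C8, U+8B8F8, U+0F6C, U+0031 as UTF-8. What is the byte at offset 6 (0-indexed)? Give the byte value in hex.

U+2898B → 4-byte form F0 A8 A6 8B at offsets 0–3.
U+630B → 3-byte form E6 8C 8B at offsets 4–6.
Offset 6 falls in char 2's range; it's byte 3 of E6 8C 8B = 0x8B.

0x8B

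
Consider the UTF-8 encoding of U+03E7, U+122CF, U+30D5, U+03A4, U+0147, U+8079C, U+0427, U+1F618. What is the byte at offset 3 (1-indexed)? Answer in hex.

1-indexed offset 3 is 0-indexed offset 2.
U+03E7 → 2-byte form CF A7 at offsets 0–1.
U+122CF → 4-byte form F0 92 8B 8F at offsets 2–5.
Offset 2 falls in char 2's range; it's byte 1 of F0 92 8B 8F = 0xF0.

0xF0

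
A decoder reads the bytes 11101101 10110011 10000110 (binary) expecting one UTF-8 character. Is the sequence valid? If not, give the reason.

invalid (encodes a surrogate (U+D800–U+DFFF))

Structurally a 3-byte sequence; payload = 0xDCC6.
But 0xDCC6 is in U+D800–U+DFFF, the surrogate range. Surrogates are not Unicode scalar values and are forbidden in UTF-8.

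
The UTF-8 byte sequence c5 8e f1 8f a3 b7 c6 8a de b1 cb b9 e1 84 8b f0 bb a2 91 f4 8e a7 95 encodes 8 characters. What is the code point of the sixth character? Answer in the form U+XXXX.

U+110B

Offset 0: leading byte 0xC5 = 11000101 → 2-byte char #1 = C5 8E.
Offset 2: leading byte 0xF1 = 11110001 → 4-byte char #2 = F1 8F A3 B7.
Offset 6: leading byte 0xC6 = 11000110 → 2-byte char #3 = C6 8A.
Offset 8: leading byte 0xDE = 11011110 → 2-byte char #4 = DE B1.
Offset 10: leading byte 0xCB = 11001011 → 2-byte char #5 = CB B9.
Offset 12: leading byte 0xE1 = 11100001 → 3-byte char #6 = E1 84 8B.
Leading byte 0xE1 = 11100001 matches 1110xxxx → 3-byte sequence.
Byte 1: 0xE1 = 11100001, payload 0001 (4 bits).
Byte 2: 0x84 = 10000100 (10xxxxxx ✓), payload 000100.
Byte 3: 0x8B = 10001011 (10xxxxxx ✓), payload 001011.
Concatenate: 0001000100001011 = 0x110B (16 bits → U+110B).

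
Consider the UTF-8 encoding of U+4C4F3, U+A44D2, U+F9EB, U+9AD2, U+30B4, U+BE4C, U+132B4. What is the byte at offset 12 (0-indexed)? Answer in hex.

U+4C4F3 → 4-byte form F1 8C 93 B3 at offsets 0–3.
U+A44D2 → 4-byte form F2 A4 93 92 at offsets 4–7.
U+F9EB → 3-byte form EF A7 AB at offsets 8–10.
U+9AD2 → 3-byte form E9 AB 92 at offsets 11–13.
Offset 12 falls in char 4's range; it's byte 2 of E9 AB 92 = 0xAB.

0xAB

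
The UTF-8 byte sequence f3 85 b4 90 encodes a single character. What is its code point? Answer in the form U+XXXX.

U+C5D10

Leading byte 0xF3 = 11110011 matches 11110xxx → 4-byte sequence.
Byte 1: 0xF3 = 11110011, payload 011 (3 bits).
Byte 2: 0x85 = 10000101 (10xxxxxx ✓), payload 000101.
Byte 3: 0xB4 = 10110100 (10xxxxxx ✓), payload 110100.
Byte 4: 0x90 = 10010000 (10xxxxxx ✓), payload 010000.
Concatenate: 011000101110100010000 = 0xC5D10 (21 bits → U+C5D10).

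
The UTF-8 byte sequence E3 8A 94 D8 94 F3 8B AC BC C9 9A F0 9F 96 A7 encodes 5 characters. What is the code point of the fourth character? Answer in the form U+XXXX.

U+025A

Offset 0: leading byte 0xE3 = 11100011 → 3-byte char #1 = E3 8A 94.
Offset 3: leading byte 0xD8 = 11011000 → 2-byte char #2 = D8 94.
Offset 5: leading byte 0xF3 = 11110011 → 4-byte char #3 = F3 8B AC BC.
Offset 9: leading byte 0xC9 = 11001001 → 2-byte char #4 = C9 9A.
Leading byte 0xC9 = 11001001 matches 110xxxxx → 2-byte sequence.
Byte 1: 0xC9 = 11001001, payload 01001 (5 bits).
Byte 2: 0x9A = 10011010 (10xxxxxx ✓), payload 011010.
Concatenate: 01001011010 = 0x25A (11 bits → U+025A).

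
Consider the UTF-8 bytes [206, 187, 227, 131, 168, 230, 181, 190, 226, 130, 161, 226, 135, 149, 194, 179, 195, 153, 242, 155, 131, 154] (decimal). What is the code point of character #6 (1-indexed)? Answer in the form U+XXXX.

Offset 0: leading byte 0xCE = 11001110 → 2-byte char #1 = CE BB.
Offset 2: leading byte 0xE3 = 11100011 → 3-byte char #2 = E3 83 A8.
Offset 5: leading byte 0xE6 = 11100110 → 3-byte char #3 = E6 B5 BE.
Offset 8: leading byte 0xE2 = 11100010 → 3-byte char #4 = E2 82 A1.
Offset 11: leading byte 0xE2 = 11100010 → 3-byte char #5 = E2 87 95.
Offset 14: leading byte 0xC2 = 11000010 → 2-byte char #6 = C2 B3.
Leading byte 0xC2 = 11000010 matches 110xxxxx → 2-byte sequence.
Byte 1: 0xC2 = 11000010, payload 00010 (5 bits).
Byte 2: 0xB3 = 10110011 (10xxxxxx ✓), payload 110011.
Concatenate: 00010110011 = 0xB3 (11 bits → U+00B3).

U+00B3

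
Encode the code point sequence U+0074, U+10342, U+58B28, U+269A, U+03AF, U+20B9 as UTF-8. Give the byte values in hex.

74 F0 90 8D 82 F1 98 AC A8 E2 9A 9A CE AF E2 82 B9

U+0074: 1-byte form → 74.
U+10342: 4-byte form → F0 90 8D 82.
U+58B28: 4-byte form → F1 98 AC A8.
U+269A: 3-byte form → E2 9A 9A.
U+03AF: 2-byte form → CE AF.
U+20B9: 3-byte form → E2 82 B9.
Concatenated (17 bytes): 74 F0 90 8D 82 F1 98 AC A8 E2 9A 9A CE AF E2 82 B9.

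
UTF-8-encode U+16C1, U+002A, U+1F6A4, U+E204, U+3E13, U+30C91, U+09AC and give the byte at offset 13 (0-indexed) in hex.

0x93

U+16C1 → 3-byte form E1 9B 81 at offsets 0–2.
U+002A → 1-byte form 2A at offsets 3–3.
U+1F6A4 → 4-byte form F0 9F 9A A4 at offsets 4–7.
U+E204 → 3-byte form EE 88 84 at offsets 8–10.
U+3E13 → 3-byte form E3 B8 93 at offsets 11–13.
Offset 13 falls in char 5's range; it's byte 3 of E3 B8 93 = 0x93.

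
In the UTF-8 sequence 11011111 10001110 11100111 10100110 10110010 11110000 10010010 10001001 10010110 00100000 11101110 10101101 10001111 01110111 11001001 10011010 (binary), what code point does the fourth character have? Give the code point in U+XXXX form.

U+0020

Offset 0: leading byte 0xDF = 11011111 → 2-byte char #1 = DF 8E.
Offset 2: leading byte 0xE7 = 11100111 → 3-byte char #2 = E7 A6 B2.
Offset 5: leading byte 0xF0 = 11110000 → 4-byte char #3 = F0 92 89 96.
Offset 9: leading byte 0x20 = 00100000 → 1-byte char #4 = 20.
Leading byte 0x20 = 00100000 matches 0xxxxxxx → 1-byte sequence.
Byte 1: 0x20 = 00100000, payload 0100000 (7 bits).
Concatenate: 0100000 = 0x20 (7 bits → U+0020).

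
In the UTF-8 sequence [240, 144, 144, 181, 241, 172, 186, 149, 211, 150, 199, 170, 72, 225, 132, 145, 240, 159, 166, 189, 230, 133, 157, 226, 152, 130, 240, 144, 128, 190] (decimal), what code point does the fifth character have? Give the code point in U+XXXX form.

Offset 0: leading byte 0xF0 = 11110000 → 4-byte char #1 = F0 90 90 B5.
Offset 4: leading byte 0xF1 = 11110001 → 4-byte char #2 = F1 AC BA 95.
Offset 8: leading byte 0xD3 = 11010011 → 2-byte char #3 = D3 96.
Offset 10: leading byte 0xC7 = 11000111 → 2-byte char #4 = C7 AA.
Offset 12: leading byte 0x48 = 01001000 → 1-byte char #5 = 48.
Leading byte 0x48 = 01001000 matches 0xxxxxxx → 1-byte sequence.
Byte 1: 0x48 = 01001000, payload 1001000 (7 bits).
Concatenate: 1001000 = 0x48 (7 bits → U+0048).

U+0048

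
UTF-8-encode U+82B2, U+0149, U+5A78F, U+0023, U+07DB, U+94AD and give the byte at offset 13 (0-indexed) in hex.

U+82B2 → 3-byte form E8 8A B2 at offsets 0–2.
U+0149 → 2-byte form C5 89 at offsets 3–4.
U+5A78F → 4-byte form F1 9A 9E 8F at offsets 5–8.
U+0023 → 1-byte form 23 at offsets 9–9.
U+07DB → 2-byte form DF 9B at offsets 10–11.
U+94AD → 3-byte form E9 92 AD at offsets 12–14.
Offset 13 falls in char 6's range; it's byte 2 of E9 92 AD = 0x92.

0x92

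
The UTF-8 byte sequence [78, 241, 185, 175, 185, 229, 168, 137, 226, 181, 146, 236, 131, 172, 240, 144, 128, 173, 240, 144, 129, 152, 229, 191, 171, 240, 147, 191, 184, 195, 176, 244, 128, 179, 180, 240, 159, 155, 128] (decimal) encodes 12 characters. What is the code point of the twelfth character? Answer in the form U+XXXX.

Offset 0: leading byte 0x4E = 01001110 → 1-byte char #1 = 4E.
Offset 1: leading byte 0xF1 = 11110001 → 4-byte char #2 = F1 B9 AF B9.
Offset 5: leading byte 0xE5 = 11100101 → 3-byte char #3 = E5 A8 89.
Offset 8: leading byte 0xE2 = 11100010 → 3-byte char #4 = E2 B5 92.
Offset 11: leading byte 0xEC = 11101100 → 3-byte char #5 = EC 83 AC.
Offset 14: leading byte 0xF0 = 11110000 → 4-byte char #6 = F0 90 80 AD.
Offset 18: leading byte 0xF0 = 11110000 → 4-byte char #7 = F0 90 81 98.
Offset 22: leading byte 0xE5 = 11100101 → 3-byte char #8 = E5 BF AB.
Offset 25: leading byte 0xF0 = 11110000 → 4-byte char #9 = F0 93 BF B8.
Offset 29: leading byte 0xC3 = 11000011 → 2-byte char #10 = C3 B0.
Offset 31: leading byte 0xF4 = 11110100 → 4-byte char #11 = F4 80 B3 B4.
Offset 35: leading byte 0xF0 = 11110000 → 4-byte char #12 = F0 9F 9B 80.
Leading byte 0xF0 = 11110000 matches 11110xxx → 4-byte sequence.
Byte 1: 0xF0 = 11110000, payload 000 (3 bits).
Byte 2: 0x9F = 10011111 (10xxxxxx ✓), payload 011111.
Byte 3: 0x9B = 10011011 (10xxxxxx ✓), payload 011011.
Byte 4: 0x80 = 10000000 (10xxxxxx ✓), payload 000000.
Concatenate: 000011111011011000000 = 0x1F6C0 (21 bits → U+1F6C0).

U+1F6C0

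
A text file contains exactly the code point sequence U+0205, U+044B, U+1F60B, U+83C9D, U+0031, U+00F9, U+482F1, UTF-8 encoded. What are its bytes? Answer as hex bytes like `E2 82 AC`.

C8 85 D1 8B F0 9F 98 8B F2 83 B2 9D 31 C3 B9 F1 88 8B B1

U+0205: 2-byte form → C8 85.
U+044B: 2-byte form → D1 8B.
U+1F60B: 4-byte form → F0 9F 98 8B.
U+83C9D: 4-byte form → F2 83 B2 9D.
U+0031: 1-byte form → 31.
U+00F9: 2-byte form → C3 B9.
U+482F1: 4-byte form → F1 88 8B B1.
Concatenated (19 bytes): C8 85 D1 8B F0 9F 98 8B F2 83 B2 9D 31 C3 B9 F1 88 8B B1.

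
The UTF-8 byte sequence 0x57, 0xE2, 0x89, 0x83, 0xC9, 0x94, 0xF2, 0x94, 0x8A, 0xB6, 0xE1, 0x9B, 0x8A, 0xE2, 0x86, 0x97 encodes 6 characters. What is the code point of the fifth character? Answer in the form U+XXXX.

U+16CA

Offset 0: leading byte 0x57 = 01010111 → 1-byte char #1 = 57.
Offset 1: leading byte 0xE2 = 11100010 → 3-byte char #2 = E2 89 83.
Offset 4: leading byte 0xC9 = 11001001 → 2-byte char #3 = C9 94.
Offset 6: leading byte 0xF2 = 11110010 → 4-byte char #4 = F2 94 8A B6.
Offset 10: leading byte 0xE1 = 11100001 → 3-byte char #5 = E1 9B 8A.
Leading byte 0xE1 = 11100001 matches 1110xxxx → 3-byte sequence.
Byte 1: 0xE1 = 11100001, payload 0001 (4 bits).
Byte 2: 0x9B = 10011011 (10xxxxxx ✓), payload 011011.
Byte 3: 0x8A = 10001010 (10xxxxxx ✓), payload 001010.
Concatenate: 0001011011001010 = 0x16CA (16 bits → U+16CA).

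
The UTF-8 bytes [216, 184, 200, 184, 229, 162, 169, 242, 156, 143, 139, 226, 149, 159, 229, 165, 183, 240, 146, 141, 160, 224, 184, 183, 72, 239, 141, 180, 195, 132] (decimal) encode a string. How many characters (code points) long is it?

Byte at offset 0: 0xD8 = 11011000 → 2-byte char (#1). Advance 2.
Byte at offset 2: 0xC8 = 11001000 → 2-byte char (#2). Advance 2.
Byte at offset 4: 0xE5 = 11100101 → 3-byte char (#3). Advance 3.
Byte at offset 7: 0xF2 = 11110010 → 4-byte char (#4). Advance 4.
Byte at offset 11: 0xE2 = 11100010 → 3-byte char (#5). Advance 3.
Byte at offset 14: 0xE5 = 11100101 → 3-byte char (#6). Advance 3.
Byte at offset 17: 0xF0 = 11110000 → 4-byte char (#7). Advance 4.
Byte at offset 21: 0xE0 = 11100000 → 3-byte char (#8). Advance 3.
Byte at offset 24: 0x48 = 01001000 → 1-byte char (#9). Advance 1.
Byte at offset 25: 0xEF = 11101111 → 3-byte char (#10). Advance 3.
Byte at offset 28: 0xC3 = 11000011 → 2-byte char (#11). Advance 2.
Reached end at offset 30 after 11 code points.

11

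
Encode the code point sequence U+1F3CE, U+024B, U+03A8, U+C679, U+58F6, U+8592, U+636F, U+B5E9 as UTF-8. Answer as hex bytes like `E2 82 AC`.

F0 9F 8F 8E C9 8B CE A8 EC 99 B9 E5 A3 B6 E8 96 92 E6 8D AF EB 97 A9

U+1F3CE: 4-byte form → F0 9F 8F 8E.
U+024B: 2-byte form → C9 8B.
U+03A8: 2-byte form → CE A8.
U+C679: 3-byte form → EC 99 B9.
U+58F6: 3-byte form → E5 A3 B6.
U+8592: 3-byte form → E8 96 92.
U+636F: 3-byte form → E6 8D AF.
U+B5E9: 3-byte form → EB 97 A9.
Concatenated (23 bytes): F0 9F 8F 8E C9 8B CE A8 EC 99 B9 E5 A3 B6 E8 96 92 E6 8D AF EB 97 A9.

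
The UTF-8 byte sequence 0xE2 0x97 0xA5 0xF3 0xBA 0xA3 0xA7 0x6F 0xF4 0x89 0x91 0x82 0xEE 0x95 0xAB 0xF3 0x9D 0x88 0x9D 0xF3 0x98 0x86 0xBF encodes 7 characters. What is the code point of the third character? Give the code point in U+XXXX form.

Offset 0: leading byte 0xE2 = 11100010 → 3-byte char #1 = E2 97 A5.
Offset 3: leading byte 0xF3 = 11110011 → 4-byte char #2 = F3 BA A3 A7.
Offset 7: leading byte 0x6F = 01101111 → 1-byte char #3 = 6F.
Leading byte 0x6F = 01101111 matches 0xxxxxxx → 1-byte sequence.
Byte 1: 0x6F = 01101111, payload 1101111 (7 bits).
Concatenate: 1101111 = 0x6F (7 bits → U+006F).

U+006F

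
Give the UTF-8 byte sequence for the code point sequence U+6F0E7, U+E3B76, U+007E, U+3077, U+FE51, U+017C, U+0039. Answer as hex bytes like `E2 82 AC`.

F1 AF 83 A7 F3 A3 AD B6 7E E3 81 B7 EF B9 91 C5 BC 39

U+6F0E7: 4-byte form → F1 AF 83 A7.
U+E3B76: 4-byte form → F3 A3 AD B6.
U+007E: 1-byte form → 7E.
U+3077: 3-byte form → E3 81 B7.
U+FE51: 3-byte form → EF B9 91.
U+017C: 2-byte form → C5 BC.
U+0039: 1-byte form → 39.
Concatenated (18 bytes): F1 AF 83 A7 F3 A3 AD B6 7E E3 81 B7 EF B9 91 C5 BC 39.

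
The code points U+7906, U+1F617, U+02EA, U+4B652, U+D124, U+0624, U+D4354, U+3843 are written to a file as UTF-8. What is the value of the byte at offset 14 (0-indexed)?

0x84

U+7906 → 3-byte form E7 A4 86 at offsets 0–2.
U+1F617 → 4-byte form F0 9F 98 97 at offsets 3–6.
U+02EA → 2-byte form CB AA at offsets 7–8.
U+4B652 → 4-byte form F1 8B 99 92 at offsets 9–12.
U+D124 → 3-byte form ED 84 A4 at offsets 13–15.
Offset 14 falls in char 5's range; it's byte 2 of ED 84 A4 = 0x84.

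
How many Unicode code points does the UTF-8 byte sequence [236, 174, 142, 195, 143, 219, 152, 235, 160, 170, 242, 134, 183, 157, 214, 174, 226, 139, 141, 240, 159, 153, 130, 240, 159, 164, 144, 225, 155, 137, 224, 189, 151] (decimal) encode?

11

Byte at offset 0: 0xEC = 11101100 → 3-byte char (#1). Advance 3.
Byte at offset 3: 0xC3 = 11000011 → 2-byte char (#2). Advance 2.
Byte at offset 5: 0xDB = 11011011 → 2-byte char (#3). Advance 2.
Byte at offset 7: 0xEB = 11101011 → 3-byte char (#4). Advance 3.
Byte at offset 10: 0xF2 = 11110010 → 4-byte char (#5). Advance 4.
Byte at offset 14: 0xD6 = 11010110 → 2-byte char (#6). Advance 2.
Byte at offset 16: 0xE2 = 11100010 → 3-byte char (#7). Advance 3.
Byte at offset 19: 0xF0 = 11110000 → 4-byte char (#8). Advance 4.
Byte at offset 23: 0xF0 = 11110000 → 4-byte char (#9). Advance 4.
Byte at offset 27: 0xE1 = 11100001 → 3-byte char (#10). Advance 3.
Byte at offset 30: 0xE0 = 11100000 → 3-byte char (#11). Advance 3.
Reached end at offset 33 after 11 code points.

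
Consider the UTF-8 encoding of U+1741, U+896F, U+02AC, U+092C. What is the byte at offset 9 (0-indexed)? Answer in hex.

U+1741 → 3-byte form E1 9D 81 at offsets 0–2.
U+896F → 3-byte form E8 A5 AF at offsets 3–5.
U+02AC → 2-byte form CA AC at offsets 6–7.
U+092C → 3-byte form E0 A4 AC at offsets 8–10.
Offset 9 falls in char 4's range; it's byte 2 of E0 A4 AC = 0xA4.

0xA4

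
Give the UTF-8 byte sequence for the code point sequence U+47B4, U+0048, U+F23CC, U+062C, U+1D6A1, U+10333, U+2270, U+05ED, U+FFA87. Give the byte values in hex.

E4 9E B4 48 F3 B2 8F 8C D8 AC F0 9D 9A A1 F0 90 8C B3 E2 89 B0 D7 AD F3 BF AA 87

U+47B4: 3-byte form → E4 9E B4.
U+0048: 1-byte form → 48.
U+F23CC: 4-byte form → F3 B2 8F 8C.
U+062C: 2-byte form → D8 AC.
U+1D6A1: 4-byte form → F0 9D 9A A1.
U+10333: 4-byte form → F0 90 8C B3.
U+2270: 3-byte form → E2 89 B0.
U+05ED: 2-byte form → D7 AD.
U+FFA87: 4-byte form → F3 BF AA 87.
Concatenated (27 bytes): E4 9E B4 48 F3 B2 8F 8C D8 AC F0 9D 9A A1 F0 90 8C B3 E2 89 B0 D7 AD F3 BF AA 87.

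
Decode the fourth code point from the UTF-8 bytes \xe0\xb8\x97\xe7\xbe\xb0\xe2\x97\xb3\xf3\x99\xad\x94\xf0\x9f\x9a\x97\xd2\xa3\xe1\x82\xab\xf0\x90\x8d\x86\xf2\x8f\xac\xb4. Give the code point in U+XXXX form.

Offset 0: leading byte 0xE0 = 11100000 → 3-byte char #1 = E0 B8 97.
Offset 3: leading byte 0xE7 = 11100111 → 3-byte char #2 = E7 BE B0.
Offset 6: leading byte 0xE2 = 11100010 → 3-byte char #3 = E2 97 B3.
Offset 9: leading byte 0xF3 = 11110011 → 4-byte char #4 = F3 99 AD 94.
Leading byte 0xF3 = 11110011 matches 11110xxx → 4-byte sequence.
Byte 1: 0xF3 = 11110011, payload 011 (3 bits).
Byte 2: 0x99 = 10011001 (10xxxxxx ✓), payload 011001.
Byte 3: 0xAD = 10101101 (10xxxxxx ✓), payload 101101.
Byte 4: 0x94 = 10010100 (10xxxxxx ✓), payload 010100.
Concatenate: 011011001101101010100 = 0xD9B54 (21 bits → U+D9B54).

U+D9B54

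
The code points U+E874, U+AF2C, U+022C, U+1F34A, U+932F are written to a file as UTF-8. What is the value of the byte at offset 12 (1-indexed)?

0x8A

1-indexed offset 12 is 0-indexed offset 11.
U+E874 → 3-byte form EE A1 B4 at offsets 0–2.
U+AF2C → 3-byte form EA BC AC at offsets 3–5.
U+022C → 2-byte form C8 AC at offsets 6–7.
U+1F34A → 4-byte form F0 9F 8D 8A at offsets 8–11.
Offset 11 falls in char 4's range; it's byte 4 of F0 9F 8D 8A = 0x8A.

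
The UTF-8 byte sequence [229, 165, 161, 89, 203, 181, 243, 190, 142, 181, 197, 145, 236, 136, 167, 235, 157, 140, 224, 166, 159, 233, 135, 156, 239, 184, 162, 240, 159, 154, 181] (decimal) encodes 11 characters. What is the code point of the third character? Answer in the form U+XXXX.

Offset 0: leading byte 0xE5 = 11100101 → 3-byte char #1 = E5 A5 A1.
Offset 3: leading byte 0x59 = 01011001 → 1-byte char #2 = 59.
Offset 4: leading byte 0xCB = 11001011 → 2-byte char #3 = CB B5.
Leading byte 0xCB = 11001011 matches 110xxxxx → 2-byte sequence.
Byte 1: 0xCB = 11001011, payload 01011 (5 bits).
Byte 2: 0xB5 = 10110101 (10xxxxxx ✓), payload 110101.
Concatenate: 01011110101 = 0x2F5 (11 bits → U+02F5).

U+02F5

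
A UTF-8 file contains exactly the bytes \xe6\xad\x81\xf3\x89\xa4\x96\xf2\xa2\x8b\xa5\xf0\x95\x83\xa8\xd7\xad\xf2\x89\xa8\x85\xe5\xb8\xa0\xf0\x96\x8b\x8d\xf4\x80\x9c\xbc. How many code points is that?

9

Byte at offset 0: 0xE6 = 11100110 → 3-byte char (#1). Advance 3.
Byte at offset 3: 0xF3 = 11110011 → 4-byte char (#2). Advance 4.
Byte at offset 7: 0xF2 = 11110010 → 4-byte char (#3). Advance 4.
Byte at offset 11: 0xF0 = 11110000 → 4-byte char (#4). Advance 4.
Byte at offset 15: 0xD7 = 11010111 → 2-byte char (#5). Advance 2.
Byte at offset 17: 0xF2 = 11110010 → 4-byte char (#6). Advance 4.
Byte at offset 21: 0xE5 = 11100101 → 3-byte char (#7). Advance 3.
Byte at offset 24: 0xF0 = 11110000 → 4-byte char (#8). Advance 4.
Byte at offset 28: 0xF4 = 11110100 → 4-byte char (#9). Advance 4.
Reached end at offset 32 after 9 code points.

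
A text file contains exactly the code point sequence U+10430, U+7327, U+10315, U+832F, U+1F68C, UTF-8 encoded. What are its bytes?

F0 90 90 B0 E7 8C A7 F0 90 8C 95 E8 8C AF F0 9F 9A 8C

U+10430: 4-byte form → F0 90 90 B0.
U+7327: 3-byte form → E7 8C A7.
U+10315: 4-byte form → F0 90 8C 95.
U+832F: 3-byte form → E8 8C AF.
U+1F68C: 4-byte form → F0 9F 9A 8C.
Concatenated (18 bytes): F0 90 90 B0 E7 8C A7 F0 90 8C 95 E8 8C AF F0 9F 9A 8C.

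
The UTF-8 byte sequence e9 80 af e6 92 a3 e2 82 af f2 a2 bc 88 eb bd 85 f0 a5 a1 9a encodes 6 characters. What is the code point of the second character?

U+64A3

Offset 0: leading byte 0xE9 = 11101001 → 3-byte char #1 = E9 80 AF.
Offset 3: leading byte 0xE6 = 11100110 → 3-byte char #2 = E6 92 A3.
Leading byte 0xE6 = 11100110 matches 1110xxxx → 3-byte sequence.
Byte 1: 0xE6 = 11100110, payload 0110 (4 bits).
Byte 2: 0x92 = 10010010 (10xxxxxx ✓), payload 010010.
Byte 3: 0xA3 = 10100011 (10xxxxxx ✓), payload 100011.
Concatenate: 0110010010100011 = 0x64A3 (16 bits → U+64A3).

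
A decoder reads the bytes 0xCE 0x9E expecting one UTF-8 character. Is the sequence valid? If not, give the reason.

Leading byte 0xCE = 11001110 → 2-byte form.
Continuation bytes 0x9E=10011110 all match 10xxxxxx.
Decoded value 0x39E is ≥ 0x80 (shortest form) and not a surrogate.

valid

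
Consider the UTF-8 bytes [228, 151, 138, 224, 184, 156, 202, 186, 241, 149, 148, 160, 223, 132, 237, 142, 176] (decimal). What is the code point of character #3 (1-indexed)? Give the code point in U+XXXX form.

Offset 0: leading byte 0xE4 = 11100100 → 3-byte char #1 = E4 97 8A.
Offset 3: leading byte 0xE0 = 11100000 → 3-byte char #2 = E0 B8 9C.
Offset 6: leading byte 0xCA = 11001010 → 2-byte char #3 = CA BA.
Leading byte 0xCA = 11001010 matches 110xxxxx → 2-byte sequence.
Byte 1: 0xCA = 11001010, payload 01010 (5 bits).
Byte 2: 0xBA = 10111010 (10xxxxxx ✓), payload 111010.
Concatenate: 01010111010 = 0x2BA (11 bits → U+02BA).

U+02BA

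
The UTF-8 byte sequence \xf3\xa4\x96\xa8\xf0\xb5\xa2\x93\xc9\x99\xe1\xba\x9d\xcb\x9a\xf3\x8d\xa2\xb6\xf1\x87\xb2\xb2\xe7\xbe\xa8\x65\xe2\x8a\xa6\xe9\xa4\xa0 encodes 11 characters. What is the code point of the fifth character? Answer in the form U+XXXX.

Offset 0: leading byte 0xF3 = 11110011 → 4-byte char #1 = F3 A4 96 A8.
Offset 4: leading byte 0xF0 = 11110000 → 4-byte char #2 = F0 B5 A2 93.
Offset 8: leading byte 0xC9 = 11001001 → 2-byte char #3 = C9 99.
Offset 10: leading byte 0xE1 = 11100001 → 3-byte char #4 = E1 BA 9D.
Offset 13: leading byte 0xCB = 11001011 → 2-byte char #5 = CB 9A.
Leading byte 0xCB = 11001011 matches 110xxxxx → 2-byte sequence.
Byte 1: 0xCB = 11001011, payload 01011 (5 bits).
Byte 2: 0x9A = 10011010 (10xxxxxx ✓), payload 011010.
Concatenate: 01011011010 = 0x2DA (11 bits → U+02DA).

U+02DA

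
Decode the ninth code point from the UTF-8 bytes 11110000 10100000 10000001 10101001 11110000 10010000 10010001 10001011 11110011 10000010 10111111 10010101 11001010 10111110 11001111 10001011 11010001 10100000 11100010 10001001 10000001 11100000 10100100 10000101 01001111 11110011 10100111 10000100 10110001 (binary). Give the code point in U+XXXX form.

Offset 0: leading byte 0xF0 = 11110000 → 4-byte char #1 = F0 A0 81 A9.
Offset 4: leading byte 0xF0 = 11110000 → 4-byte char #2 = F0 90 91 8B.
Offset 8: leading byte 0xF3 = 11110011 → 4-byte char #3 = F3 82 BF 95.
Offset 12: leading byte 0xCA = 11001010 → 2-byte char #4 = CA BE.
Offset 14: leading byte 0xCF = 11001111 → 2-byte char #5 = CF 8B.
Offset 16: leading byte 0xD1 = 11010001 → 2-byte char #6 = D1 A0.
Offset 18: leading byte 0xE2 = 11100010 → 3-byte char #7 = E2 89 81.
Offset 21: leading byte 0xE0 = 11100000 → 3-byte char #8 = E0 A4 85.
Offset 24: leading byte 0x4F = 01001111 → 1-byte char #9 = 4F.
Leading byte 0x4F = 01001111 matches 0xxxxxxx → 1-byte sequence.
Byte 1: 0x4F = 01001111, payload 1001111 (7 bits).
Concatenate: 1001111 = 0x4F (7 bits → U+004F).

U+004F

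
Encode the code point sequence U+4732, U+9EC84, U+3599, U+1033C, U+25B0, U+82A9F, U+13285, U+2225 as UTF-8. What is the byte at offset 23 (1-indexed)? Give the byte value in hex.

0x93

1-indexed offset 23 is 0-indexed offset 22.
U+4732 → 3-byte form E4 9C B2 at offsets 0–2.
U+9EC84 → 4-byte form F2 9E B2 84 at offsets 3–6.
U+3599 → 3-byte form E3 96 99 at offsets 7–9.
U+1033C → 4-byte form F0 90 8C BC at offsets 10–13.
U+25B0 → 3-byte form E2 96 B0 at offsets 14–16.
U+82A9F → 4-byte form F2 82 AA 9F at offsets 17–20.
U+13285 → 4-byte form F0 93 8A 85 at offsets 21–24.
Offset 22 falls in char 7's range; it's byte 2 of F0 93 8A 85 = 0x93.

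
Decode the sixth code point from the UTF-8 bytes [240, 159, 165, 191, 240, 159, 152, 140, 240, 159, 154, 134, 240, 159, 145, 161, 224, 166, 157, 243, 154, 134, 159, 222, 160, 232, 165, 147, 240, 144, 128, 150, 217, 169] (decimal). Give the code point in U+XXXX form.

U+DA19F

Offset 0: leading byte 0xF0 = 11110000 → 4-byte char #1 = F0 9F A5 BF.
Offset 4: leading byte 0xF0 = 11110000 → 4-byte char #2 = F0 9F 98 8C.
Offset 8: leading byte 0xF0 = 11110000 → 4-byte char #3 = F0 9F 9A 86.
Offset 12: leading byte 0xF0 = 11110000 → 4-byte char #4 = F0 9F 91 A1.
Offset 16: leading byte 0xE0 = 11100000 → 3-byte char #5 = E0 A6 9D.
Offset 19: leading byte 0xF3 = 11110011 → 4-byte char #6 = F3 9A 86 9F.
Leading byte 0xF3 = 11110011 matches 11110xxx → 4-byte sequence.
Byte 1: 0xF3 = 11110011, payload 011 (3 bits).
Byte 2: 0x9A = 10011010 (10xxxxxx ✓), payload 011010.
Byte 3: 0x86 = 10000110 (10xxxxxx ✓), payload 000110.
Byte 4: 0x9F = 10011111 (10xxxxxx ✓), payload 011111.
Concatenate: 011011010000110011111 = 0xDA19F (21 bits → U+DA19F).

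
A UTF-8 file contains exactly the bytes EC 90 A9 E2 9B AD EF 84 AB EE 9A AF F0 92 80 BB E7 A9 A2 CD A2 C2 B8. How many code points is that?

8

Byte at offset 0: 0xEC = 11101100 → 3-byte char (#1). Advance 3.
Byte at offset 3: 0xE2 = 11100010 → 3-byte char (#2). Advance 3.
Byte at offset 6: 0xEF = 11101111 → 3-byte char (#3). Advance 3.
Byte at offset 9: 0xEE = 11101110 → 3-byte char (#4). Advance 3.
Byte at offset 12: 0xF0 = 11110000 → 4-byte char (#5). Advance 4.
Byte at offset 16: 0xE7 = 11100111 → 3-byte char (#6). Advance 3.
Byte at offset 19: 0xCD = 11001101 → 2-byte char (#7). Advance 2.
Byte at offset 21: 0xC2 = 11000010 → 2-byte char (#8). Advance 2.
Reached end at offset 23 after 8 code points.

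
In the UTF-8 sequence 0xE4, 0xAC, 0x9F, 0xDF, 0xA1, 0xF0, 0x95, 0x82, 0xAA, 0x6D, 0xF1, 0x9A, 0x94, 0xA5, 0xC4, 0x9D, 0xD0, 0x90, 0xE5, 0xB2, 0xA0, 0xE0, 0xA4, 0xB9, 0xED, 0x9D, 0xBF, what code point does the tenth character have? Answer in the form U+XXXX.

Offset 0: leading byte 0xE4 = 11100100 → 3-byte char #1 = E4 AC 9F.
Offset 3: leading byte 0xDF = 11011111 → 2-byte char #2 = DF A1.
Offset 5: leading byte 0xF0 = 11110000 → 4-byte char #3 = F0 95 82 AA.
Offset 9: leading byte 0x6D = 01101101 → 1-byte char #4 = 6D.
Offset 10: leading byte 0xF1 = 11110001 → 4-byte char #5 = F1 9A 94 A5.
Offset 14: leading byte 0xC4 = 11000100 → 2-byte char #6 = C4 9D.
Offset 16: leading byte 0xD0 = 11010000 → 2-byte char #7 = D0 90.
Offset 18: leading byte 0xE5 = 11100101 → 3-byte char #8 = E5 B2 A0.
Offset 21: leading byte 0xE0 = 11100000 → 3-byte char #9 = E0 A4 B9.
Offset 24: leading byte 0xED = 11101101 → 3-byte char #10 = ED 9D BF.
Leading byte 0xED = 11101101 matches 1110xxxx → 3-byte sequence.
Byte 1: 0xED = 11101101, payload 1101 (4 bits).
Byte 2: 0x9D = 10011101 (10xxxxxx ✓), payload 011101.
Byte 3: 0xBF = 10111111 (10xxxxxx ✓), payload 111111.
Concatenate: 1101011101111111 = 0xD77F (16 bits → U+D77F).

U+D77F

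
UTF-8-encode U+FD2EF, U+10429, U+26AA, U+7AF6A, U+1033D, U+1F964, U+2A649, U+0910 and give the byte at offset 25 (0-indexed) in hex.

U+FD2EF → 4-byte form F3 BD 8B AF at offsets 0–3.
U+10429 → 4-byte form F0 90 90 A9 at offsets 4–7.
U+26AA → 3-byte form E2 9A AA at offsets 8–10.
U+7AF6A → 4-byte form F1 BA BD AA at offsets 11–14.
U+1033D → 4-byte form F0 90 8C BD at offsets 15–18.
U+1F964 → 4-byte form F0 9F A5 A4 at offsets 19–22.
U+2A649 → 4-byte form F0 AA 99 89 at offsets 23–26.
Offset 25 falls in char 7's range; it's byte 3 of F0 AA 99 89 = 0x99.

0x99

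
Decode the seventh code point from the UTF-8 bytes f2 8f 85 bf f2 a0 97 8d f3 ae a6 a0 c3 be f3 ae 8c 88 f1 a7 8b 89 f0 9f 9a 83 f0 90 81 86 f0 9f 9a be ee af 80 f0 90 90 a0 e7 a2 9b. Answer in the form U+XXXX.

Offset 0: leading byte 0xF2 = 11110010 → 4-byte char #1 = F2 8F 85 BF.
Offset 4: leading byte 0xF2 = 11110010 → 4-byte char #2 = F2 A0 97 8D.
Offset 8: leading byte 0xF3 = 11110011 → 4-byte char #3 = F3 AE A6 A0.
Offset 12: leading byte 0xC3 = 11000011 → 2-byte char #4 = C3 BE.
Offset 14: leading byte 0xF3 = 11110011 → 4-byte char #5 = F3 AE 8C 88.
Offset 18: leading byte 0xF1 = 11110001 → 4-byte char #6 = F1 A7 8B 89.
Offset 22: leading byte 0xF0 = 11110000 → 4-byte char #7 = F0 9F 9A 83.
Leading byte 0xF0 = 11110000 matches 11110xxx → 4-byte sequence.
Byte 1: 0xF0 = 11110000, payload 000 (3 bits).
Byte 2: 0x9F = 10011111 (10xxxxxx ✓), payload 011111.
Byte 3: 0x9A = 10011010 (10xxxxxx ✓), payload 011010.
Byte 4: 0x83 = 10000011 (10xxxxxx ✓), payload 000011.
Concatenate: 000011111011010000011 = 0x1F683 (21 bits → U+1F683).

U+1F683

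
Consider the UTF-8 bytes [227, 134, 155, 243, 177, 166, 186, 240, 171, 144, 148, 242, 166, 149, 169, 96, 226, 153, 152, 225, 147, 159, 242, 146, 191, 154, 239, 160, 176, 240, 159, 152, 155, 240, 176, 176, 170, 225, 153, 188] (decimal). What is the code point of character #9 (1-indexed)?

U+F830

Offset 0: leading byte 0xE3 = 11100011 → 3-byte char #1 = E3 86 9B.
Offset 3: leading byte 0xF3 = 11110011 → 4-byte char #2 = F3 B1 A6 BA.
Offset 7: leading byte 0xF0 = 11110000 → 4-byte char #3 = F0 AB 90 94.
Offset 11: leading byte 0xF2 = 11110010 → 4-byte char #4 = F2 A6 95 A9.
Offset 15: leading byte 0x60 = 01100000 → 1-byte char #5 = 60.
Offset 16: leading byte 0xE2 = 11100010 → 3-byte char #6 = E2 99 98.
Offset 19: leading byte 0xE1 = 11100001 → 3-byte char #7 = E1 93 9F.
Offset 22: leading byte 0xF2 = 11110010 → 4-byte char #8 = F2 92 BF 9A.
Offset 26: leading byte 0xEF = 11101111 → 3-byte char #9 = EF A0 B0.
Leading byte 0xEF = 11101111 matches 1110xxxx → 3-byte sequence.
Byte 1: 0xEF = 11101111, payload 1111 (4 bits).
Byte 2: 0xA0 = 10100000 (10xxxxxx ✓), payload 100000.
Byte 3: 0xB0 = 10110000 (10xxxxxx ✓), payload 110000.
Concatenate: 1111100000110000 = 0xF830 (16 bits → U+F830).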